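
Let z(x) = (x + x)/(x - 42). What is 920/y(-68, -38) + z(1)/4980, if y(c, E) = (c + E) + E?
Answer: -978364/153135 ≈ -6.3889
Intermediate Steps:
z(x) = 2*x/(-42 + x) (z(x) = (2*x)/(-42 + x) = 2*x/(-42 + x))
y(c, E) = c + 2*E (y(c, E) = (E + c) + E = c + 2*E)
920/y(-68, -38) + z(1)/4980 = 920/(-68 + 2*(-38)) + (2*1/(-42 + 1))/4980 = 920/(-68 - 76) + (2*1/(-41))*(1/4980) = 920/(-144) + (2*1*(-1/41))*(1/4980) = 920*(-1/144) - 2/41*1/4980 = -115/18 - 1/102090 = -978364/153135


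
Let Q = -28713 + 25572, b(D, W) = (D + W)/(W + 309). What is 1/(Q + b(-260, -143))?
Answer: -166/521809 ≈ -0.00031812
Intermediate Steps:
b(D, W) = (D + W)/(309 + W)
Q = -3141
1/(Q + b(-260, -143)) = 1/(-3141 + (-260 - 143)/(309 - 143)) = 1/(-3141 - 403/166) = 1/(-521809/166) = -166/521809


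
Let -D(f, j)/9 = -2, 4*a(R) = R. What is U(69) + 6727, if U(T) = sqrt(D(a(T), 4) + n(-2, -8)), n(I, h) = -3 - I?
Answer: 6727 + sqrt(17) ≈ 6731.1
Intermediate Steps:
a(R) = R/4
D(f, j) = 18 (D(f, j) = -9*(-2) = 18)
U(T) = sqrt(17) (U(T) = sqrt(18 + (-3 - 1*(-2))) = sqrt(18 + (-3 + 2)) = sqrt(18 - 1) = sqrt(17))
U(69) + 6727 = sqrt(17) + 6727 = 6727 + sqrt(17)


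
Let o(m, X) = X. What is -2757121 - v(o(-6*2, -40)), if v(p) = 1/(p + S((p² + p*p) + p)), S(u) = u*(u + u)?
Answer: -55062904630361/19971160 ≈ -2.7571e+6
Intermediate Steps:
S(u) = 2*u² (S(u) = u*(2*u) = 2*u²)
v(p) = 1/(p + 2*(p + 2*p²)²) (v(p) = 1/(p + 2*((p² + p*p) + p)²) = 1/(p + 2*((p² + p²) + p)²) = 1/(p + 2*(2*p² + p)²) = 1/(p + 2*(p + 2*p²)²))
-2757121 - v(o(-6*2, -40)) = -2757121 - 1/((-40)*(1 + 2*(-40)*(1 + 2*(-40))²)) = -2757121 - (-1)/(40*(1 + 2*(-40)*(1 - 80)²)) = -2757121 - (-1)/(40*(1 + 2*(-40)*(-79)²)) = -2757121 - (-1)/(40*(1 + 2*(-40)*6241)) = -2757121 - (-1)/(40*(1 - 499280)) = -2757121 - (-1)/(40*(-499279)) = -2757121 - (-1)*(-1)/(40*499279) = -2757121 - 1*1/19971160 = -2757121 - 1/19971160 = -55062904630361/19971160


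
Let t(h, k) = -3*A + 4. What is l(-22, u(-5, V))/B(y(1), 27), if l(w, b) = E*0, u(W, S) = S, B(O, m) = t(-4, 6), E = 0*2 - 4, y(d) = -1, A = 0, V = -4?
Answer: 0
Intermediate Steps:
E = -4 (E = 0 - 4 = -4)
t(h, k) = 4 (t(h, k) = -3*0 + 4 = 0 + 4 = 4)
B(O, m) = 4
l(w, b) = 0 (l(w, b) = -4*0 = 0)
l(-22, u(-5, V))/B(y(1), 27) = 0/4 = 0*(¼) = 0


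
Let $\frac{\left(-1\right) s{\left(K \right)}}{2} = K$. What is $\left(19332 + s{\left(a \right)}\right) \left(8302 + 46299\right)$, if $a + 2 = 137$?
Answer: $1040804262$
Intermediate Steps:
$a = 135$ ($a = -2 + 137 = 135$)
$s{\left(K \right)} = - 2 K$
$\left(19332 + s{\left(a \right)}\right) \left(8302 + 46299\right) = \left(19332 - 270\right) \left(8302 + 46299\right) = \left(19332 - 270\right) 54601 = 19062 \cdot 54601 = 1040804262$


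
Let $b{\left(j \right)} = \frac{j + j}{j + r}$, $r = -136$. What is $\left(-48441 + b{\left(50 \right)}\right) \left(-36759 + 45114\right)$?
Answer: $- \frac{17403573615}{43} \approx -4.0473 \cdot 10^{8}$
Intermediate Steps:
$b{\left(j \right)} = \frac{2 j}{-136 + j}$ ($b{\left(j \right)} = \frac{j + j}{j - 136} = \frac{2 j}{-136 + j}$)
$\left(-48441 + b{\left(50 \right)}\right) \left(-36759 + 45114\right) = \left(-48441 + 2 \cdot 50 \frac{1}{-136 + 50}\right) \left(-36759 + 45114\right) = \left(-48441 + 2 \cdot 50 \frac{1}{-86}\right) 8355 = \left(-48441 + 2 \cdot 50 \left(- \frac{1}{86}\right)\right) 8355 = \left(-48441 - \frac{50}{43}\right) 8355 = \left(- \frac{2083013}{43}\right) 8355 = - \frac{17403573615}{43}$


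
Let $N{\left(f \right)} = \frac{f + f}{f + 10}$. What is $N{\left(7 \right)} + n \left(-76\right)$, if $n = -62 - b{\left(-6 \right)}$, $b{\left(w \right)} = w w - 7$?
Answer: $\frac{117586}{17} \approx 6916.8$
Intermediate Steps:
$b{\left(w \right)} = -7 + w^{2}$ ($b{\left(w \right)} = w^{2} - 7 = -7 + w^{2}$)
$N{\left(f \right)} = \frac{2 f}{10 + f}$
$n = -91$ ($n = -62 - \left(-7 + \left(-6\right)^{2}\right) = -62 - \left(-7 + 36\right) = -62 - 29 = -91$)
$N{\left(7 \right)} + n \left(-76\right) = 2 \cdot 7 \frac{1}{10 + 7} - -6916 = 2 \cdot 7 \cdot \frac{1}{17} + 6916 = \frac{14}{17} + 6916 = \frac{117586}{17}$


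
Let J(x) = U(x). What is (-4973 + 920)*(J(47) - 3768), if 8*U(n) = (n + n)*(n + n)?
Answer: 21590331/2 ≈ 1.0795e+7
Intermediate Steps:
U(n) = n²/2 (U(n) = ((n + n)*(n + n))/8 = ((2*n)*(2*n))/8 = (4*n²)/8 = n²/2)
J(x) = x²/2
(-4973 + 920)*(J(47) - 3768) = (-4973 + 920)*((½)*47² - 3768) = -4053*((½)*2209 - 3768) = -4053*(2209/2 - 3768) = -4053*(-5327/2) = 21590331/2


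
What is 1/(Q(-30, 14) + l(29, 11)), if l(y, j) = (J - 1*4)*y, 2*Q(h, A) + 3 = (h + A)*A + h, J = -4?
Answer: -2/721 ≈ -0.0027739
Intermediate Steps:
Q(h, A) = -3/2 + h/2 + A*(A + h)/2 (Q(h, A) = -3/2 + ((h + A)*A + h)/2 = -3/2 + ((A + h)*A + h)/2 = -3/2 + (A*(A + h) + h)/2 = -3/2 + (h + A*(A + h))/2 = -3/2 + (h/2 + A*(A + h)/2) = -3/2 + h/2 + A*(A + h)/2)
l(y, j) = -8*y (l(y, j) = (-4 - 1*4)*y = (-4 - 4)*y = -8*y)
1/(Q(-30, 14) + l(29, 11)) = 1/((-3/2 + (½)*(-30) + (½)*14² + (½)*14*(-30)) - 8*29) = 1/((-3/2 - 15 + (½)*196 - 210) - 232) = 1/((-3/2 - 15 + 98 - 210) - 232) = 1/(-257/2 - 232) = 1/(-721/2) = -2/721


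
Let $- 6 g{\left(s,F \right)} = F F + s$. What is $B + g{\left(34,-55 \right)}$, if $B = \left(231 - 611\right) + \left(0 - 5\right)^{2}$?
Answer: $- \frac{5189}{6} \approx -864.83$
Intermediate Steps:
$g{\left(s,F \right)} = - \frac{s}{6} - \frac{F^{2}}{6}$ ($g{\left(s,F \right)} = - \frac{F F + s}{6} = - \frac{F^{2} + s}{6} = - \frac{s + F^{2}}{6} = - \frac{s}{6} - \frac{F^{2}}{6}$)
$B = -355$ ($B = -380 + \left(-5\right)^{2} = -380 + 25 = -355$)
$B + g{\left(34,-55 \right)} = -355 - \left(\frac{17}{3} + \frac{\left(-55\right)^{2}}{6}\right) = -355 - \frac{3059}{6} = - \frac{5189}{6}$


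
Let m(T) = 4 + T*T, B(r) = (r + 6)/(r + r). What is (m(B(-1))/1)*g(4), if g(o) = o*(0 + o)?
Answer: 164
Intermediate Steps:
B(r) = (6 + r)/(2*r) (B(r) = (6 + r)/((2*r)) = (6 + r)*(1/(2*r)) = (6 + r)/(2*r))
g(o) = o² (g(o) = o*o = o²)
m(T) = 4 + T²
(m(B(-1))/1)*g(4) = ((4 + ((½)*(6 - 1)/(-1))²)/1)*4² = ((4 + ((½)*(-1)*5)²)*1)*16 = ((4 + (-5/2)²)*1)*16 = ((4 + 25/4)*1)*16 = ((41/4)*1)*16 = (41/4)*16 = 164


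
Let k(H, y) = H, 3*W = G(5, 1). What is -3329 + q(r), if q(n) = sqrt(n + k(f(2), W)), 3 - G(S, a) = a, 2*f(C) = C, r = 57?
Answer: -3329 + sqrt(58) ≈ -3321.4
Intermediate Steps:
f(C) = C/2
G(S, a) = 3 - a
W = 2/3 (W = (3 - 1*1)/3 = (3 - 1)/3 = (1/3)*2 = 2/3 ≈ 0.66667)
q(n) = sqrt(1 + n) (q(n) = sqrt(n + (1/2)*2) = sqrt(n + 1) = sqrt(1 + n))
-3329 + q(r) = -3329 + sqrt(1 + 57) = -3329 + sqrt(58)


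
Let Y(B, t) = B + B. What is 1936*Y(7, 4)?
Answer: 27104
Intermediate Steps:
Y(B, t) = 2*B
1936*Y(7, 4) = 1936*(2*7) = 1936*14 = 27104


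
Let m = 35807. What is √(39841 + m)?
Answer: 8*√1182 ≈ 275.04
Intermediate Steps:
√(39841 + m) = √(39841 + 35807) = √75648 = 8*√1182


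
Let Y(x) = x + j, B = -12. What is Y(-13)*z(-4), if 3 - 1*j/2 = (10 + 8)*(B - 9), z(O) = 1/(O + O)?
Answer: -749/8 ≈ -93.625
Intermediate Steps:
z(O) = 1/(2*O)
j = 762 (j = 6 - 2*(10 + 8)*(-12 - 9) = 6 - 36*(-21) = 6 - 2*(-378) = 6 + 756 = 762)
Y(x) = 762 + x (Y(x) = x + 762 = 762 + x)
Y(-13)*z(-4) = (762 - 13)*((½)/(-4)) = 749*((½)*(-¼)) = 749*(-⅛) = -749/8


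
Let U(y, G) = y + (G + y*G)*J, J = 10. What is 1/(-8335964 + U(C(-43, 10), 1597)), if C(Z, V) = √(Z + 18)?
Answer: -8319994/69228676981061 - 79855*I/69228676981061 ≈ -1.2018e-7 - 1.1535e-9*I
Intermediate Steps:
C(Z, V) = √(18 + Z)
U(y, G) = y + 10*G + 10*G*y (U(y, G) = y + (G + y*G)*10 = y + (G + G*y)*10 = y + (10*G + 10*G*y) = y + 10*G + 10*G*y)
1/(-8335964 + U(C(-43, 10), 1597)) = 1/(-8335964 + (√(18 - 43) + 10*1597 + 10*1597*√(18 - 43))) = 1/(-8335964 + (√(-25) + 15970 + 10*1597*√(-25))) = 1/(-8335964 + (5*I + 15970 + 10*1597*(5*I))) = 1/(-8335964 + (5*I + 15970 + 79850*I)) = 1/(-8335964 + (15970 + 79855*I)) = 1/(-8319994 + 79855*I) = (-8319994 - 79855*I)/69228676981061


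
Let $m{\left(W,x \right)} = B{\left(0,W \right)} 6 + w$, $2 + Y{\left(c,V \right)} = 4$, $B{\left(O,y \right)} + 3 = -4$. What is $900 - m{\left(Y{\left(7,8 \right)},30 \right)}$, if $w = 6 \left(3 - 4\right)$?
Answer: $948$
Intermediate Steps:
$B{\left(O,y \right)} = -7$ ($B{\left(O,y \right)} = -3 - 4 = -7$)
$w = -6$ ($w = 6 \left(-1\right) = -6$)
$Y{\left(c,V \right)} = 2$ ($Y{\left(c,V \right)} = -2 + 4 = 2$)
$m{\left(W,x \right)} = -48$ ($m{\left(W,x \right)} = \left(-7\right) 6 - 6 = -42 - 6 = -48$)
$900 - m{\left(Y{\left(7,8 \right)},30 \right)} = 900 - -48 = 900 + 48 = 948$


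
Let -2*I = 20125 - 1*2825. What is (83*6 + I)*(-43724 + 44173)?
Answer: -3660248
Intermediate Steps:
I = -8650 (I = -(20125 - 1*2825)/2 = -(20125 - 2825)/2 = -½*17300 = -8650)
(83*6 + I)*(-43724 + 44173) = (83*6 - 8650)*(-43724 + 44173) = (498 - 8650)*449 = -8152*449 = -3660248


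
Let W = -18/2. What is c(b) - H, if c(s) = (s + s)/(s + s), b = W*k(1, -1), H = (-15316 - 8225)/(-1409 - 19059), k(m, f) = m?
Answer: -439/2924 ≈ -0.15014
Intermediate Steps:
W = -9 (W = -18*½ = -9)
H = 3363/2924 (H = -23541/(-20468) = -23541*(-1/20468) = 3363/2924 ≈ 1.1501)
b = -9 (b = -9*1 = -9)
c(s) = 1 (c(s) = (2*s)/((2*s)) = (2*s)*(1/(2*s)) = 1)
c(b) - H = 1 - 1*3363/2924 = 1 - 3363/2924 = -439/2924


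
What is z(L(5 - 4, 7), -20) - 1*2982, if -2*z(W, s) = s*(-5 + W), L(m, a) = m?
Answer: -3022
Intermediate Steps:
z(W, s) = -s*(-5 + W)/2
z(L(5 - 4, 7), -20) - 1*2982 = (½)*(-20)*(5 - (5 - 4)) - 1*2982 = (½)*(-20)*(5 - 1*1) - 2982 = (½)*(-20)*(5 - 1) - 2982 = (½)*(-20)*4 - 2982 = -40 - 2982 = -3022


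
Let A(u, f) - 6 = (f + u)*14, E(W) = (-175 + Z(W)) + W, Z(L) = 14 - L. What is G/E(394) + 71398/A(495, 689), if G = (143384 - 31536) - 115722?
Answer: 37866873/1334851 ≈ 28.368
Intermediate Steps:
E(W) = -161 (E(W) = (-175 + (14 - W)) + W = (-161 - W) + W = -161)
A(u, f) = 6 + 14*f + 14*u (A(u, f) = 6 + (f + u)*14 = 6 + (14*f + 14*u) = 6 + 14*f + 14*u)
G = -3874 (G = 111848 - 115722 = -3874)
G/E(394) + 71398/A(495, 689) = -3874/(-161) + 71398/(6 + 14*689 + 14*495) = -3874*(-1/161) + 71398/(6 + 9646 + 6930) = 3874/161 + 71398/16582 = 3874/161 + 71398*(1/16582) = 3874/161 + 35699/8291 = 37866873/1334851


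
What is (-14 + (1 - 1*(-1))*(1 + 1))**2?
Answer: 100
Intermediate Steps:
(-14 + (1 - 1*(-1))*(1 + 1))**2 = (-14 + (1 + 1)*2)**2 = (-14 + 2*2)**2 = (-14 + 4)**2 = (-10)**2 = 100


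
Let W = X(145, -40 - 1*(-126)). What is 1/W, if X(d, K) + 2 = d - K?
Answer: 1/57 ≈ 0.017544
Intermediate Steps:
X(d, K) = -2 + d - K (X(d, K) = -2 + (d - K) = -2 + d - K)
W = 57 (W = -2 + 145 - (-40 - 1*(-126)) = -2 + 145 - (-40 + 126) = -2 + 145 - 1*86 = -2 + 145 - 86 = 57)
1/W = 1/57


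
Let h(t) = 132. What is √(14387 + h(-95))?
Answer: √14519 ≈ 120.49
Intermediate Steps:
√(14387 + h(-95)) = √(14387 + 132) = √14519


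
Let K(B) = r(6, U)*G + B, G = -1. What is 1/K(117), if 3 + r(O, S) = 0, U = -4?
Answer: 1/120 ≈ 0.0083333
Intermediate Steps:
r(O, S) = -3 (r(O, S) = -3 + 0 = -3)
K(B) = 3 + B (K(B) = -3*(-1) + B = 3 + B)
1/K(117) = 1/(3 + 117) = 1/120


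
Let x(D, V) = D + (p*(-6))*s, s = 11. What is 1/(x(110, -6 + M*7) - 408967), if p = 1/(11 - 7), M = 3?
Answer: -2/817747 ≈ -2.4457e-6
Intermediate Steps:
p = ¼ (p = 1/4 = ¼ ≈ 0.25000)
x(D, V) = -33/2 + D (x(D, V) = D + ((¼)*(-6))*11 = D - 3/2*11 = D - 33/2 = -33/2 + D)
1/(x(110, -6 + M*7) - 408967) = 1/((-33/2 + 110) - 408967) = 1/(187/2 - 408967) = 1/(-817747/2) = -2/817747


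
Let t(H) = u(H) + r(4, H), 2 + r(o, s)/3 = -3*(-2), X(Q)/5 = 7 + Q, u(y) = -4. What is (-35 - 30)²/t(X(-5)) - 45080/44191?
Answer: 26620905/50504 ≈ 527.10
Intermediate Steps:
X(Q) = 35 + 5*Q (X(Q) = 5*(7 + Q) = 35 + 5*Q)
r(o, s) = 12 (r(o, s) = -6 + 3*(-3*(-2)) = -6 + 3*6 = -6 + 18 = 12)
t(H) = 8 (t(H) = -4 + 12 = 8)
(-35 - 30)²/t(X(-5)) - 45080/44191 = (-35 - 30)²/8 - 45080/44191 = (-65)²*(⅛) - 45080*1/44191 = 4225*(⅛) - 6440/6313 = 4225/8 - 6440/6313 = 26620905/50504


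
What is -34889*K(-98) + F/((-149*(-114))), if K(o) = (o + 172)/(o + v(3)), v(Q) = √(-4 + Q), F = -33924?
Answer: 716231237598/27191755 + 2581786*I/9605 ≈ 26340.0 + 268.8*I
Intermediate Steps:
K(o) = (172 + o)/(I + o) (K(o) = (o + 172)/(o + √(-4 + 3)) = (172 + o)/(o + √(-1)) = (172 + o)/(o + I) = (172 + o)/(I + o))
-34889*K(-98) + F/((-149*(-114))) = -34889*(172 - 98)/(I - 98) - 33924/((-149*(-114))) = -34889*74/(-98 + I) - 33924/16986 = -34889*((-98 - I)/9605)*74 - 33924*1/16986 = -34889*74*(-98 - I)/9605 - 5654/2831 = -34889*5476*(-49/37 - I/74)/9605 - 5654/2831 = -191052164*(-49/37 - I/74)/9605 - 5654/2831 = -5654/2831 - 191052164*(-49/37 - I/74)/9605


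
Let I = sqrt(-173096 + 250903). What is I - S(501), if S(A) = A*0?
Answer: sqrt(77807) ≈ 278.94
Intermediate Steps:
S(A) = 0
I = sqrt(77807) ≈ 278.94
I - S(501) = sqrt(77807) - 1*0 = sqrt(77807) + 0 = sqrt(77807)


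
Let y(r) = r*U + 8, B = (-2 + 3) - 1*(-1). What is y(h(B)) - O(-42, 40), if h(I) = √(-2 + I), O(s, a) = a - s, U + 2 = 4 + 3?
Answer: -74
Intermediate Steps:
U = 5 (U = -2 + (4 + 3) = -2 + 7 = 5)
B = 2 (B = 1 + 1 = 2)
y(r) = 8 + 5*r (y(r) = r*5 + 8 = 5*r + 8 = 8 + 5*r)
y(h(B)) - O(-42, 40) = (8 + 5*√(-2 + 2)) - (40 - 1*(-42)) = (8 + 5*√0) - (40 + 42) = (8 + 5*0) - 1*82 = (8 + 0) - 82 = 8 - 82 = -74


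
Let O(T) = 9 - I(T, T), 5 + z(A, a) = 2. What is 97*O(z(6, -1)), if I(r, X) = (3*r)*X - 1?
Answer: -1649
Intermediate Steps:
I(r, X) = -1 + 3*X*r (I(r, X) = 3*X*r - 1 = -1 + 3*X*r)
z(A, a) = -3 (z(A, a) = -5 + 2 = -3)
O(T) = 10 - 3*T² (O(T) = 9 - (-1 + 3*T*T) = 9 - (-1 + 3*T²) = 9 + (1 - 3*T²) = 10 - 3*T²)
97*O(z(6, -1)) = 97*(10 - 3*(-3)²) = 97*(10 - 3*9) = 97*(10 - 27) = 97*(-17) = -1649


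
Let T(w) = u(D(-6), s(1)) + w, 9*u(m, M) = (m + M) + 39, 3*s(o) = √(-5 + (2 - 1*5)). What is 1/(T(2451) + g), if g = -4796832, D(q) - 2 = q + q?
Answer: -436887675/2094604560405001 - 27*I*√2/8378418241620004 ≈ -2.0858e-7 - 4.5574e-15*I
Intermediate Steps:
D(q) = 2 + 2*q (D(q) = 2 + (q + q) = 2 + 2*q)
s(o) = 2*I*√2/3 (s(o) = √(-5 + (2 - 1*5))/3 = √(-5 + (2 - 5))/3 = √(-5 - 3)/3 = √(-8)/3 = (2*I*√2)/3 = 2*I*√2/3)
u(m, M) = 13/3 + M/9 + m/9 (u(m, M) = ((m + M) + 39)/9 = ((M + m) + 39)/9 = (39 + M + m)/9 = 13/3 + M/9 + m/9)
T(w) = 29/9 + w + 2*I*√2/27 (T(w) = (13/3 + (2*I*√2/3)/9 + (2 + 2*(-6))/9) + w = (13/3 + 2*I*√2/27 + (2 - 12)/9) + w = (13/3 + 2*I*√2/27 + (⅑)*(-10)) + w = (13/3 + 2*I*√2/27 - 10/9) + w = (29/9 + 2*I*√2/27) + w = 29/9 + w + 2*I*√2/27)
1/(T(2451) + g) = 1/((29/9 + 2451 + 2*I*√2/27) - 4796832) = 1/((22088/9 + 2*I*√2/27) - 4796832) = 1/(-43149400/9 + 2*I*√2/27)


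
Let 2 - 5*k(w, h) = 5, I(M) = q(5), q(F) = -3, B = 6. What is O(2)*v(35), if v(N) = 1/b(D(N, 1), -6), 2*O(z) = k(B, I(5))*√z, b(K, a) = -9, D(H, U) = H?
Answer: √2/30 ≈ 0.047140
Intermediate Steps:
I(M) = -3
k(w, h) = -⅗ (k(w, h) = ⅖ - ⅕*5 = ⅖ - 1 = -⅗)
O(z) = -3*√z/10 (O(z) = (-3*√z/5)/2 = -3*√z/10)
v(N) = -⅑ (v(N) = 1/(-9) = -⅑)
O(2)*v(35) = -3*√2/10*(-⅑) = √2/30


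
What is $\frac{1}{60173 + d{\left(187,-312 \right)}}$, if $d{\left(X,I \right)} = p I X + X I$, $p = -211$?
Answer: $\frac{1}{12312413} \approx 8.1219 \cdot 10^{-8}$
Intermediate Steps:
$d{\left(X,I \right)} = - 210 I X$ ($d{\left(X,I \right)} = - 211 I X + X I = - 211 I X + I X = - 210 I X$)
$\frac{1}{60173 + d{\left(187,-312 \right)}} = \frac{1}{60173 - \left(-65520\right) 187} = \frac{1}{60173 + 12252240} = \frac{1}{12312413}$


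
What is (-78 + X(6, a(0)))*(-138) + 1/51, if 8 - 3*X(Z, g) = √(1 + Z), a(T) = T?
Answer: 530197/51 + 46*√7 ≈ 10518.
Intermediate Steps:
X(Z, g) = 8/3 - √(1 + Z)/3
(-78 + X(6, a(0)))*(-138) + 1/51 = (-78 + (8/3 - √(1 + 6)/3))*(-138) + 1/51 = (-78 + (8/3 - √7/3))*(-138) + 1/51 = (-226/3 - √7/3)*(-138) + 1/51 = (10396 + 46*√7) + 1/51 = 530197/51 + 46*√7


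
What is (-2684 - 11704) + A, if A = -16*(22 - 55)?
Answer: -13860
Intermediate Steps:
A = 528 (A = -16*(-33) = 528)
(-2684 - 11704) + A = (-2684 - 11704) + 528 = -14388 + 528 = -13860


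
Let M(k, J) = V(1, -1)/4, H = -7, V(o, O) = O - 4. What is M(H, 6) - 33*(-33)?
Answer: 4351/4 ≈ 1087.8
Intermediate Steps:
V(o, O) = -4 + O
M(k, J) = -5/4 (M(k, J) = (-4 - 1)/4 = -5*¼ = -5/4)
M(H, 6) - 33*(-33) = -5/4 - 33*(-33) = -5/4 + 1089 = 4351/4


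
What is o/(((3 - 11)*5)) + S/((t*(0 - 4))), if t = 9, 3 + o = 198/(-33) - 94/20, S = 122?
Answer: -10967/3600 ≈ -3.0464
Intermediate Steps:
o = -137/10 (o = -3 + (198/(-33) - 94/20) = -3 + (198*(-1/33) - 94*1/20) = -3 + (-6 - 47/10) = -3 - 107/10 = -137/10 ≈ -13.700)
o/(((3 - 11)*5)) + S/((t*(0 - 4))) = -137*1/(5*(3 - 11))/10 + 122/((9*(0 - 4))) = -137/(10*((-8*5))) + 122/((9*(-4))) = -137/10/(-40) + 122/(-36) = -137/10*(-1/40) + 122*(-1/36) = 137/400 - 61/18 = -10967/3600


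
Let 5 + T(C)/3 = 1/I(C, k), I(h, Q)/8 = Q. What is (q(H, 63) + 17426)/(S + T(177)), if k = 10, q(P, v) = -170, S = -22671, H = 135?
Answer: -460160/604959 ≈ -0.76065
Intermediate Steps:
I(h, Q) = 8*Q
T(C) = -1197/80 (T(C) = -15 + 3/((8*10)) = -15 + 3/80 = -1197/80)
(q(H, 63) + 17426)/(S + T(177)) = (-170 + 17426)/(-22671 - 1197/80) = 17256/(-1814877/80) = 17256*(-80/1814877) = -460160/604959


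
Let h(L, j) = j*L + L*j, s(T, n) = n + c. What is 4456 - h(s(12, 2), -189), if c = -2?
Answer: 4456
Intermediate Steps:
s(T, n) = -2 + n (s(T, n) = n - 2 = -2 + n)
h(L, j) = 2*L*j (h(L, j) = L*j + L*j = 2*L*j)
4456 - h(s(12, 2), -189) = 4456 - 2*(-2 + 2)*(-189) = 4456 - 2*0*(-189) = 4456 - 1*0 = 4456 + 0 = 4456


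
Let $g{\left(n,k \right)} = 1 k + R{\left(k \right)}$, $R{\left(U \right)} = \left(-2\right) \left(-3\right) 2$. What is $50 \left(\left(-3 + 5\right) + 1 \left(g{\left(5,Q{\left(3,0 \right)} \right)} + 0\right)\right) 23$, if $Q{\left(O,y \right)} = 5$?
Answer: $21850$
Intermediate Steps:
$R{\left(U \right)} = 12$ ($R{\left(U \right)} = 6 \cdot 2 = 12$)
$g{\left(n,k \right)} = 12 + k$ ($g{\left(n,k \right)} = 1 k + 12 = k + 12 = 12 + k$)
$50 \left(\left(-3 + 5\right) + 1 \left(g{\left(5,Q{\left(3,0 \right)} \right)} + 0\right)\right) 23 = 50 \left(\left(-3 + 5\right) + 1 \left(\left(12 + 5\right) + 0\right)\right) 23 = 50 \left(2 + 1 \left(17 + 0\right)\right) 23 = 50 \left(2 + 1 \cdot 17\right) 23 = 50 \left(2 + 17\right) 23 = 50 \cdot 19 \cdot 23 = 950 \cdot 23 = 21850$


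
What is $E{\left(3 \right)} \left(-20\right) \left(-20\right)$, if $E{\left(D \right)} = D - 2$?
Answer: $400$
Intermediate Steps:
$E{\left(D \right)} = -2 + D$
$E{\left(3 \right)} \left(-20\right) \left(-20\right) = \left(-2 + 3\right) \left(-20\right) \left(-20\right) = 1 \left(-20\right) \left(-20\right) = \left(-20\right) \left(-20\right) = 400$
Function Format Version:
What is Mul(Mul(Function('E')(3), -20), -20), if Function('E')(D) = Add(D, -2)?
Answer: 400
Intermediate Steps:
Function('E')(D) = Add(-2, D)
Mul(Mul(Function('E')(3), -20), -20) = Mul(Mul(Add(-2, 3), -20), -20) = Mul(Mul(1, -20), -20) = Mul(-20, -20) = 400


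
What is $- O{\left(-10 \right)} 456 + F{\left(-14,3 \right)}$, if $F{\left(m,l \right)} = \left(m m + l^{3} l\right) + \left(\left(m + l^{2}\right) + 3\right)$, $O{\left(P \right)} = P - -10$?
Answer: $275$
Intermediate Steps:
$O{\left(P \right)} = 10 + P$ ($O{\left(P \right)} = P + 10 = 10 + P$)
$F{\left(m,l \right)} = 3 + m + l^{2} + l^{4} + m^{2}$ ($F{\left(m,l \right)} = \left(m^{2} + l^{4}\right) + \left(3 + m + l^{2}\right) = \left(l^{4} + m^{2}\right) + \left(3 + m + l^{2}\right) = 3 + m + l^{2} + l^{4} + m^{2}$)
$- O{\left(-10 \right)} 456 + F{\left(-14,3 \right)} = - (10 - 10) 456 + \left(3 - 14 + 3^{2} + 3^{4} + \left(-14\right)^{2}\right) = \left(-1\right) 0 \cdot 456 + \left(3 - 14 + 9 + 81 + 196\right) = 0 \cdot 456 + 275 = 0 + 275 = 275$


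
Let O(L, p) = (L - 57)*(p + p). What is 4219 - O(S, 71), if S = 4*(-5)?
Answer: 15153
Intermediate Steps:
S = -20
O(L, p) = 2*p*(-57 + L) (O(L, p) = (-57 + L)*(2*p) = 2*p*(-57 + L))
4219 - O(S, 71) = 4219 - 2*71*(-57 - 20) = 4219 - 2*71*(-77) = 4219 - 1*(-10934) = 4219 + 10934 = 15153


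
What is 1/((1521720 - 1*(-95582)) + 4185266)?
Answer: 1/5802568 ≈ 1.7234e-7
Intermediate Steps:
1/((1521720 - 1*(-95582)) + 4185266) = 1/((1521720 + 95582) + 4185266) = 1/(1617302 + 4185266) = 1/5802568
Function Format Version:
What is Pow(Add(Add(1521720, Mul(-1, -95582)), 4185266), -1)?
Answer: Rational(1, 5802568) ≈ 1.7234e-7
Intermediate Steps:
Pow(Add(Add(1521720, Mul(-1, -95582)), 4185266), -1) = Pow(Add(Add(1521720, 95582), 4185266), -1) = Pow(Add(1617302, 4185266), -1) = Pow(5802568, -1) = Rational(1, 5802568)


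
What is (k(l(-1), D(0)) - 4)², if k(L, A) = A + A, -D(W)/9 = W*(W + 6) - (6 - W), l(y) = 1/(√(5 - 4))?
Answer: 10816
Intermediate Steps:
l(y) = 1 (l(y) = 1/(√1) = 1/1 = 1)
D(W) = 54 - 9*W - 9*W*(6 + W) (D(W) = -9*(W*(W + 6) - (6 - W)) = -9*(W*(6 + W) + (-6 + W)) = -9*(-6 + W + W*(6 + W)) = 54 - 9*W - 9*W*(6 + W))
k(L, A) = 2*A
(k(l(-1), D(0)) - 4)² = (2*(54 - 63*0 - 9*0²) - 4)² = (2*(54 + 0 - 9*0) - 4)² = (2*(54 + 0 + 0) - 4)² = (2*54 - 4)² = (108 - 4)² = 104² = 10816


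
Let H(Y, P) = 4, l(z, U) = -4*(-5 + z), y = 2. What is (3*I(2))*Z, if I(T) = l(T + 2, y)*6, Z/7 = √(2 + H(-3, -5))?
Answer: 504*√6 ≈ 1234.5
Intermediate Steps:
l(z, U) = 20 - 4*z
Z = 7*√6 (Z = 7*√(2 + 4) = 7*√6 ≈ 17.146)
I(T) = 72 - 24*T (I(T) = (20 - 4*(T + 2))*6 = (20 - 4*(2 + T))*6 = (20 + (-8 - 4*T))*6 = (12 - 4*T)*6 = 72 - 24*T)
(3*I(2))*Z = (3*(72 - 24*2))*(7*√6) = (3*(72 - 48))*(7*√6) = (3*24)*(7*√6) = 72*(7*√6) = 504*√6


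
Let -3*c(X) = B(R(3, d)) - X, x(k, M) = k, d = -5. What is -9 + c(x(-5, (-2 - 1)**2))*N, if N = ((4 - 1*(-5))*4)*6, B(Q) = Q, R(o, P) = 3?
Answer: -585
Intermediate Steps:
c(X) = -1 + X/3 (c(X) = -(3 - X)/3 = -1 + X/3)
N = 216 (N = ((4 + 5)*4)*6 = (9*4)*6 = 36*6 = 216)
-9 + c(x(-5, (-2 - 1)**2))*N = -9 + (-1 + (1/3)*(-5))*216 = -9 + (-1 - 5/3)*216 = -9 - 8/3*216 = -9 - 576 = -585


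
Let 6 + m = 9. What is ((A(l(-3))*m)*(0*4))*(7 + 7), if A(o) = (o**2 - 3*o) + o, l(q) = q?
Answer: 0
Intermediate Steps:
m = 3 (m = -6 + 9 = 3)
A(o) = o**2 - 2*o
((A(l(-3))*m)*(0*4))*(7 + 7) = ((-3*(-2 - 3)*3)*(0*4))*(7 + 7) = ((-3*(-5)*3)*0)*14 = ((15*3)*0)*14 = (45*0)*14 = 0*14 = 0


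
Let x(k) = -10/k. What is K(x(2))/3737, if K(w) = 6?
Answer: 6/3737 ≈ 0.0016056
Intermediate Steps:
K(x(2))/3737 = 6/3737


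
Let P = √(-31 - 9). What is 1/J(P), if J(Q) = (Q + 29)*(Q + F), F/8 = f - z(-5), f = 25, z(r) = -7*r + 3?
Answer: I/(2*(-1528*I + 75*√10)) ≈ -0.00031953 + 4.9596e-5*I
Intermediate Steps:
z(r) = 3 - 7*r
F = -104 (F = 8*(25 - (3 - 7*(-5))) = 8*(25 - (3 + 35)) = 8*(25 - 1*38) = 8*(25 - 38) = 8*(-13) = -104)
P = 2*I*√10 (P = √(-40) = 2*I*√10 ≈ 6.3246*I)
J(Q) = (-104 + Q)*(29 + Q) (J(Q) = (Q + 29)*(Q - 104) = (29 + Q)*(-104 + Q) = (-104 + Q)*(29 + Q))
1/J(P) = 1/(-3016 + (2*I*√10)² - 150*I*√10) = 1/(-3016 - 40 - 150*I*√10) = 1/(-3056 - 150*I*√10)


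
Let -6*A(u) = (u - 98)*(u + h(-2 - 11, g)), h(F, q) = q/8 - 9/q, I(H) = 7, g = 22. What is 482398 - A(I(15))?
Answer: 42438557/88 ≈ 4.8226e+5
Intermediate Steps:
h(F, q) = -9/q + q/8 (h(F, q) = q*(1/8) - 9/q = q/8 - 9/q = -9/q + q/8)
A(u) = -(-98 + u)*(103/44 + u)/6 (A(u) = -(u - 98)*(u + (-9/22 + (1/8)*22))/6 = -(-98 + u)*(u + (-9*1/22 + 11/4))/6 = -(-98 + u)*(u + (-9/22 + 11/4))/6 = -(-98 + u)*(u + 103/44)/6 = -(-98 + u)*(103/44 + u)/6)
482398 - A(I(15)) = 482398 - (5047/132 - 1/6*7**2 + (1403/88)*7) = 482398 - (5047/132 - 1/6*49 + 9821/88) = 482398 - (5047/132 - 49/6 + 9821/88) = 482398 - 1*12467/88 = 482398 - 12467/88 = 42438557/88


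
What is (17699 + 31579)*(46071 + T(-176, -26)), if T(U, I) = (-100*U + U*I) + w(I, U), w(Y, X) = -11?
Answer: 3362533608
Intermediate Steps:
T(U, I) = -11 - 100*U + I*U (T(U, I) = (-100*U + U*I) - 11 = (-100*U + I*U) - 11 = -11 - 100*U + I*U)
(17699 + 31579)*(46071 + T(-176, -26)) = (17699 + 31579)*(46071 + (-11 - 100*(-176) - 26*(-176))) = 49278*(46071 + (-11 + 17600 + 4576)) = 49278*(46071 + 22165) = 49278*68236 = 3362533608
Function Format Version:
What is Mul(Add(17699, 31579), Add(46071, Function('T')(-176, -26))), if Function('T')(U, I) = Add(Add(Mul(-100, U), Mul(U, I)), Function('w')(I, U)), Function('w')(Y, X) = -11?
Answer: 3362533608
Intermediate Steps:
Function('T')(U, I) = Add(-11, Mul(-100, U), Mul(I, U)) (Function('T')(U, I) = Add(Add(Mul(-100, U), Mul(U, I)), -11) = Add(Add(Mul(-100, U), Mul(I, U)), -11) = Add(-11, Mul(-100, U), Mul(I, U)))
Mul(Add(17699, 31579), Add(46071, Function('T')(-176, -26))) = Mul(Add(17699, 31579), Add(46071, Add(-11, Mul(-100, -176), Mul(-26, -176)))) = Mul(49278, Add(46071, Add(-11, 17600, 4576))) = Mul(49278, Add(46071, 22165)) = Mul(49278, 68236) = 3362533608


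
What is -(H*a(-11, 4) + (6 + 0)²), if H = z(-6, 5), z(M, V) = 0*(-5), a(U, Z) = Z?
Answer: -36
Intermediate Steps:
z(M, V) = 0
H = 0
-(H*a(-11, 4) + (6 + 0)²) = -(0*4 + (6 + 0)²) = -(0 + 6²) = -(0 + 36) = -1*36 = -36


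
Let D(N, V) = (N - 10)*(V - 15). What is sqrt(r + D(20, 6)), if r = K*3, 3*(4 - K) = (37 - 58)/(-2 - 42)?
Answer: I*sqrt(37983)/22 ≈ 8.8587*I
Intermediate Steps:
K = 169/44 (K = 4 - (37 - 58)/(3*(-2 - 42)) = 4 - (-7)/(-44) = 4 - (-7)*(-1)/44 = 4 - 1/3*21/44 = 4 - 7/44 = 169/44 ≈ 3.8409)
D(N, V) = (-15 + V)*(-10 + N) (D(N, V) = (-10 + N)*(-15 + V) = (-15 + V)*(-10 + N))
r = 507/44 (r = (169/44)*3 = 507/44 ≈ 11.523)
sqrt(r + D(20, 6)) = sqrt(507/44 + (150 - 15*20 - 10*6 + 20*6)) = sqrt(507/44 + (150 - 300 - 60 + 120)) = sqrt(507/44 - 90) = sqrt(-3453/44) = I*sqrt(37983)/22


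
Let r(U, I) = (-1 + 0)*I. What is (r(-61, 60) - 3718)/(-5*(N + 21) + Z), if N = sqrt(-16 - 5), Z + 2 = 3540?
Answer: -6484937/5893007 - 9445*I*sqrt(21)/5893007 ≈ -1.1004 - 0.0073447*I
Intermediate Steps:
Z = 3538 (Z = -2 + 3540 = 3538)
N = I*sqrt(21) (N = sqrt(-21) = I*sqrt(21) ≈ 4.5826*I)
r(U, I) = -I
(r(-61, 60) - 3718)/(-5*(N + 21) + Z) = (-1*60 - 3718)/(-5*(I*sqrt(21) + 21) + 3538) = (-60 - 3718)/(-5*(21 + I*sqrt(21)) + 3538) = -3778/((-105 - 5*I*sqrt(21)) + 3538) = -3778/(3433 - 5*I*sqrt(21))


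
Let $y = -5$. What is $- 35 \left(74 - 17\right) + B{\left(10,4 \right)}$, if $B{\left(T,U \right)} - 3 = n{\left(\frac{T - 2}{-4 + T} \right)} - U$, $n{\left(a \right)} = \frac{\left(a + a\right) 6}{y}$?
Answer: $- \frac{9996}{5} \approx -1999.2$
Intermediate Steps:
$n{\left(a \right)} = - \frac{12 a}{5}$ ($n{\left(a \right)} = \frac{\left(a + a\right) 6}{-5} = 2 a 6 \left(- \frac{1}{5}\right) = 12 a \left(- \frac{1}{5}\right) = - \frac{12 a}{5}$)
$B{\left(T,U \right)} = 3 - U - \frac{12 \left(-2 + T\right)}{5 \left(-4 + T\right)}$ ($B{\left(T,U \right)} = 3 - \left(U + \frac{12 \left(T - 2\right)}{5 \left(-4 + T\right)}\right) = 3 - \left(U + \frac{12 \left(-2 + T\right)}{5 \left(-4 + T\right)}\right) = 3 - U - \frac{12 \left(-2 + T\right)}{5 \left(-4 + T\right)}$)
$- 35 \left(74 - 17\right) + B{\left(10,4 \right)} = - 35 \left(74 - 17\right) + \frac{24 - 120 + 5 \left(-4 + 10\right) \left(3 - 4\right)}{5 \left(-4 + 10\right)} = - 35 \left(74 - 17\right) + \frac{24 - 120 + 5 \cdot 6 \left(3 - 4\right)}{5 \cdot 6} = \left(-35\right) 57 + \frac{1}{5} \cdot \frac{1}{6} \left(24 - 120 + 5 \cdot 6 \left(-1\right)\right) = -1995 + \frac{1}{5} \cdot \frac{1}{6} \left(24 - 120 - 30\right) = -1995 + \frac{1}{5} \cdot \frac{1}{6} \left(-126\right) = -1995 - \frac{21}{5} = - \frac{9996}{5}$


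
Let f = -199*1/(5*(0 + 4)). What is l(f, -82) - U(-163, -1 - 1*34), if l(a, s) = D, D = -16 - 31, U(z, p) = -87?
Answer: 40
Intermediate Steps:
D = -47
f = -199/20 (f = -199/(4*5) = -199/20 ≈ -9.9500)
l(a, s) = -47
l(f, -82) - U(-163, -1 - 1*34) = -47 - 1*(-87) = -47 + 87 = 40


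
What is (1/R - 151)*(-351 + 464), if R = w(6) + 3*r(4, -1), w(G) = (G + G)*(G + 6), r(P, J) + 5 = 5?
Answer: -2456959/144 ≈ -17062.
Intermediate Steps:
r(P, J) = 0 (r(P, J) = -5 + 5 = 0)
w(G) = 2*G*(6 + G) (w(G) = (2*G)*(6 + G) = 2*G*(6 + G))
R = 144 (R = 2*6*(6 + 6) + 3*0 = 2*6*12 + 0 = 144 + 0 = 144)
(1/R - 151)*(-351 + 464) = (1/144 - 151)*(-351 + 464) = (1/144 - 151)*113 = -21743/144*113 = -2456959/144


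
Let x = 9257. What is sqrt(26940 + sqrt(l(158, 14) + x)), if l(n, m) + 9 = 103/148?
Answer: sqrt(147523440 + 74*sqrt(50645859))/74 ≈ 164.43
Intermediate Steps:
l(n, m) = -1229/148 (l(n, m) = -9 + 103/148 = -1229/148)
sqrt(26940 + sqrt(l(158, 14) + x)) = sqrt(26940 + sqrt(-1229/148 + 9257)) = sqrt(26940 + sqrt(1368807/148)) = sqrt(26940 + sqrt(50645859)/74)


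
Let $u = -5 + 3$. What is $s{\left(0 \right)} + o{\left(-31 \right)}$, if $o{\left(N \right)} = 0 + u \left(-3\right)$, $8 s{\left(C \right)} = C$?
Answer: $6$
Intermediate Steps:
$s{\left(C \right)} = \frac{C}{8}$
$u = -2$
$o{\left(N \right)} = 6$ ($o{\left(N \right)} = 0 - -6 = 0 + 6 = 6$)
$s{\left(0 \right)} + o{\left(-31 \right)} = \frac{1}{8} \cdot 0 + 6 = 0 + 6 = 6$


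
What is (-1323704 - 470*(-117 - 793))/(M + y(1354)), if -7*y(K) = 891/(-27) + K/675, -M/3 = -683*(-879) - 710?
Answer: 1058404725/2124993826 ≈ 0.49807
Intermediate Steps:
M = -1798941 (M = -3*(-683*(-879) - 710) = -3*(600357 - 710) = -3*599647 = -1798941)
y(K) = 33/7 - K/4725 (y(K) = -(891/(-27) + K/675)/7 = -(891*(-1/27) + K*(1/675))/7 = -(-33 + K/675)/7 = 33/7 - K/4725)
(-1323704 - 470*(-117 - 793))/(M + y(1354)) = (-1323704 - 470*(-117 - 793))/(-1798941 + (33/7 - 1/4725*1354)) = (-1323704 - 470*(-910))/(-1798941 + (33/7 - 1354/4725)) = (-1323704 + 427700)/(-1798941 + 20921/4725) = -896004/(-8499975304/4725) = -896004*(-4725/8499975304) = 1058404725/2124993826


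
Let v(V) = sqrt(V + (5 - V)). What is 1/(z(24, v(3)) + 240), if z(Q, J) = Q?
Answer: 1/264 ≈ 0.0037879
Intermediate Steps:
v(V) = sqrt(5)
1/(z(24, v(3)) + 240) = 1/(24 + 240) = 1/264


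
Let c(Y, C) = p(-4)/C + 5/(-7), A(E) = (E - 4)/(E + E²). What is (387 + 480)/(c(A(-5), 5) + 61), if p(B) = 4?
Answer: 30345/2138 ≈ 14.193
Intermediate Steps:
A(E) = (-4 + E)/(E + E²)
c(Y, C) = -5/7 + 4/C (c(Y, C) = 4/C + 5/(-7) = 4/C + 5*(-⅐) = 4/C - 5/7 = -5/7 + 4/C)
(387 + 480)/(c(A(-5), 5) + 61) = (387 + 480)/((-5/7 + 4/5) + 61) = 867/((-5/7 + 4*(⅕)) + 61) = 867/((-5/7 + ⅘) + 61) = 867/(3/35 + 61) = 867/(2138/35) = 867*(35/2138) = 30345/2138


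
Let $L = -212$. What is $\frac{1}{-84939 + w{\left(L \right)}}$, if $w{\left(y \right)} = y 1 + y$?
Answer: $- \frac{1}{85363} \approx -1.1715 \cdot 10^{-5}$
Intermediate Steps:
$w{\left(y \right)} = 2 y$ ($w{\left(y \right)} = y + y = 2 y$)
$\frac{1}{-84939 + w{\left(L \right)}} = \frac{1}{-84939 + 2 \left(-212\right)} = \frac{1}{-84939 - 424} = \frac{1}{-85363} = - \frac{1}{85363}$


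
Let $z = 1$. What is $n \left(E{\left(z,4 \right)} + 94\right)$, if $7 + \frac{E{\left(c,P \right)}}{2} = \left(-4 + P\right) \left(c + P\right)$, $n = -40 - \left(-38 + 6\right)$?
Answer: $-640$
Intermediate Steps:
$n = -8$ ($n = -40 - -32 = -40 + 32 = -8$)
$E{\left(c,P \right)} = -14 + 2 \left(-4 + P\right) \left(P + c\right)$ ($E{\left(c,P \right)} = -14 + 2 \left(-4 + P\right) \left(c + P\right) = -14 + 2 \left(-4 + P\right) \left(P + c\right)$)
$n \left(E{\left(z,4 \right)} + 94\right) = - 8 \left(\left(-14 - 32 - 8 + 2 \cdot 4^{2} + 2 \cdot 4 \cdot 1\right) + 94\right) = - 8 \left(\left(-14 - 32 - 8 + 2 \cdot 16 + 8\right) + 94\right) = - 8 \left(\left(-14 - 32 - 8 + 32 + 8\right) + 94\right) = - 8 \left(-14 + 94\right) = \left(-8\right) 80 = -640$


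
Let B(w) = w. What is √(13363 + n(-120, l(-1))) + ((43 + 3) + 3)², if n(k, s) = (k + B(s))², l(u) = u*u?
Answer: 2401 + 2*√6881 ≈ 2566.9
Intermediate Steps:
l(u) = u²
n(k, s) = (k + s)²
√(13363 + n(-120, l(-1))) + ((43 + 3) + 3)² = √(13363 + (-120 + (-1)²)²) + ((43 + 3) + 3)² = √(13363 + (-120 + 1)²) + (46 + 3)² = √(13363 + (-119)²) + 49² = √(13363 + 14161) + 2401 = √27524 + 2401 = 2*√6881 + 2401 = 2401 + 2*√6881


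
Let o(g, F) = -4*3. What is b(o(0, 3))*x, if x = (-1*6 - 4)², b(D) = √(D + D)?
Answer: 200*I*√6 ≈ 489.9*I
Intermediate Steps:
o(g, F) = -12
b(D) = √2*√D (b(D) = √(2*D) = √2*√D)
x = 100 (x = (-6 - 4)² = (-10)² = 100)
b(o(0, 3))*x = (√2*√(-12))*100 = (√2*(2*I*√3))*100 = (2*I*√6)*100 = 200*I*√6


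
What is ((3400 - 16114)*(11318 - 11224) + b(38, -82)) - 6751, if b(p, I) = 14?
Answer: -1201853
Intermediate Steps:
((3400 - 16114)*(11318 - 11224) + b(38, -82)) - 6751 = ((3400 - 16114)*(11318 - 11224) + 14) - 6751 = (-12714*94 + 14) - 6751 = (-1195116 + 14) - 6751 = -1195102 - 6751 = -1201853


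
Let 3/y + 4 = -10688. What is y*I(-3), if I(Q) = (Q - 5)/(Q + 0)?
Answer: -2/2673 ≈ -0.00074822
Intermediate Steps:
y = -1/3564 (y = 3/(-4 - 10688) = 3/(-10692) = 3*(-1/10692) = -1/3564 ≈ -0.00028058)
I(Q) = (-5 + Q)/Q
y*I(-3) = -(-5 - 3)/(3564*(-3)) = -(-1)*(-8)/10692 = -1/3564*8/3 = -2/2673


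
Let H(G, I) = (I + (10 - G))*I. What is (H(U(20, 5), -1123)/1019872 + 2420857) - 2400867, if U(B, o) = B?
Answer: 20388513639/1019872 ≈ 19991.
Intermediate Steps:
H(G, I) = I*(10 + I - G) (H(G, I) = (10 + I - G)*I = I*(10 + I - G))
(H(U(20, 5), -1123)/1019872 + 2420857) - 2400867 = (-1123*(10 - 1123 - 1*20)/1019872 + 2420857) - 2400867 = (-1123*(10 - 1123 - 20)*(1/1019872) + 2420857) - 2400867 = (-1123*(-1133)*(1/1019872) + 2420857) - 2400867 = (1272359*(1/1019872) + 2420857) - 2400867 = (1272359/1019872 + 2420857) - 2400867 = 2468965542663/1019872 - 2400867 = 20388513639/1019872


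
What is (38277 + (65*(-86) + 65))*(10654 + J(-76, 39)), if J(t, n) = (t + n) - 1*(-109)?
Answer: 351297952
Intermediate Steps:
J(t, n) = 109 + n + t (J(t, n) = (n + t) + 109 = 109 + n + t)
(38277 + (65*(-86) + 65))*(10654 + J(-76, 39)) = (38277 + (65*(-86) + 65))*(10654 + (109 + 39 - 76)) = (38277 + (-5590 + 65))*(10654 + 72) = (38277 - 5525)*10726 = 32752*10726 = 351297952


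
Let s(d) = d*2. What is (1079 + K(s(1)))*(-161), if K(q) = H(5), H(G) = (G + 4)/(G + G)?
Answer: -1738639/10 ≈ -1.7386e+5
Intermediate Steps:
H(G) = (4 + G)/(2*G) (H(G) = (4 + G)/((2*G)) = (4 + G)*(1/(2*G)) = (4 + G)/(2*G))
s(d) = 2*d
K(q) = 9/10 (K(q) = (½)*(4 + 5)/5 = (½)*(⅕)*9 = 9/10)
(1079 + K(s(1)))*(-161) = (1079 + 9/10)*(-161) = (10799/10)*(-161) = -1738639/10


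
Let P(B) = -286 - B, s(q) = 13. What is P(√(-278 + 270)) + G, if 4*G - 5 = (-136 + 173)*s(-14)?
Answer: -329/2 - 2*I*√2 ≈ -164.5 - 2.8284*I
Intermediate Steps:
G = 243/2 (G = 5/4 + ((-136 + 173)*13)/4 = 5/4 + (37*13)/4 = 5/4 + (¼)*481 = 5/4 + 481/4 = 243/2 ≈ 121.50)
P(√(-278 + 270)) + G = (-286 - √(-278 + 270)) + 243/2 = (-286 - √(-8)) + 243/2 = (-286 - 2*I*√2) + 243/2 = -329/2 - 2*I*√2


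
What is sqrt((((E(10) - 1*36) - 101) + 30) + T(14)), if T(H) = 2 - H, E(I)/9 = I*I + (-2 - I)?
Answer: sqrt(673) ≈ 25.942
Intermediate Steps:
E(I) = -18 - 9*I + 9*I**2 (E(I) = 9*(I*I + (-2 - I)) = 9*(I**2 + (-2 - I)) = 9*(-2 + I**2 - I) = -18 - 9*I + 9*I**2)
sqrt((((E(10) - 1*36) - 101) + 30) + T(14)) = sqrt(((((-18 - 9*10 + 9*10**2) - 1*36) - 101) + 30) + (2 - 1*14)) = sqrt(((((-18 - 90 + 9*100) - 36) - 101) + 30) + (2 - 14)) = sqrt(((((-18 - 90 + 900) - 36) - 101) + 30) - 12) = sqrt((((792 - 36) - 101) + 30) - 12) = sqrt(((756 - 101) + 30) - 12) = sqrt((655 + 30) - 12) = sqrt(685 - 12) = sqrt(673)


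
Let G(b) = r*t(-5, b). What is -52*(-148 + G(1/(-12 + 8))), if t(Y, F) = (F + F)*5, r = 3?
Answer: 8086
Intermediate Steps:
t(Y, F) = 10*F (t(Y, F) = (2*F)*5 = 10*F)
G(b) = 30*b (G(b) = 3*(10*b) = 30*b)
-52*(-148 + G(1/(-12 + 8))) = -52*(-148 + 30/(-12 + 8)) = -52*(-148 + 30/(-4)) = -52*(-148 + 30*(-¼)) = -52*(-148 - 15/2) = -52*(-311/2) = 8086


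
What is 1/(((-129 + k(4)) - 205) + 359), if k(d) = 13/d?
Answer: 4/113 ≈ 0.035398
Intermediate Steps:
1/(((-129 + k(4)) - 205) + 359) = 1/(((-129 + 13/4) - 205) + 359) = 1/((-503/4 - 205) + 359) = 1/(-1323/4 + 359) = 1/(113/4) = 4/113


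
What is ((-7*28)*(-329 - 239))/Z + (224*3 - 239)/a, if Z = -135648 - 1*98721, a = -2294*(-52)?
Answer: -13178612687/27957409272 ≈ -0.47138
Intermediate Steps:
a = 119288
Z = -234369 (Z = -135648 - 98721 = -234369)
((-7*28)*(-329 - 239))/Z + (224*3 - 239)/a = ((-7*28)*(-329 - 239))/(-234369) + (224*3 - 239)/119288 = -196*(-568)*(-1/234369) + (672 - 239)*(1/119288) = 111328*(-1/234369) + 433*(1/119288) = -111328/234369 + 433/119288 = -13178612687/27957409272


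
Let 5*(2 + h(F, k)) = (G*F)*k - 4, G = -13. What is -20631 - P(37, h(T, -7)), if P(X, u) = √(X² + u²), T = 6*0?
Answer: -20631 - √34421/5 ≈ -20668.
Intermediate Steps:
T = 0
h(F, k) = -14/5 - 13*F*k/5 (h(F, k) = -2 + ((-13*F)*k - 4)/5 = -2 + (-13*F*k - 4)/5 = -2 + (-4 - 13*F*k)/5 = -2 + (-⅘ - 13*F*k/5) = -14/5 - 13*F*k/5)
-20631 - P(37, h(T, -7)) = -20631 - √(37² + (-14/5 - 13/5*0*(-7))²) = -20631 - √(1369 + (-14/5 + 0)²) = -20631 - √(1369 + (-14/5)²) = -20631 - √(1369 + 196/25) = -20631 - √(34421/25) = -20631 - √34421/5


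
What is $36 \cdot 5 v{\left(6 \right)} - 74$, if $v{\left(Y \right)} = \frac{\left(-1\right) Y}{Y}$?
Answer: $-254$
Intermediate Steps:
$v{\left(Y \right)} = -1$
$36 \cdot 5 v{\left(6 \right)} - 74 = 36 \cdot 5 \left(-1\right) - 74 = 180 \left(-1\right) - 74 = -180 - 74 = -254$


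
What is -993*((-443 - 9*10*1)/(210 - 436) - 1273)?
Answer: 285154845/226 ≈ 1.2617e+6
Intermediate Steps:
-993*((-443 - 9*10*1)/(210 - 436) - 1273) = -993*((-443 - 90*1)/(-226) - 1273) = -993*((-443 - 90)*(-1/226) - 1273) = -993*(-533*(-1/226) - 1273) = -993*(533/226 - 1273) = -993*(-287165/226) = 285154845/226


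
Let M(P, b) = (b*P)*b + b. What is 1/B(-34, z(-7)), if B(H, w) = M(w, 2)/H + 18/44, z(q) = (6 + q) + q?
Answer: 374/483 ≈ 0.77433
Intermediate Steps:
M(P, b) = b + P*b² (M(P, b) = (P*b)*b + b = P*b² + b = b + P*b²)
z(q) = 6 + 2*q
B(H, w) = 9/22 + (2 + 4*w)/H (B(H, w) = (2*(1 + w*2))/H + 18/44 = (2*(1 + 2*w))/H + 18*(1/44) = (2 + 4*w)/H + 9/22 = 9/22 + (2 + 4*w)/H)
1/B(-34, z(-7)) = 1/((1/22)*(44 + 9*(-34) + 88*(6 + 2*(-7)))/(-34)) = 1/((1/22)*(-1/34)*(44 - 306 + 88*(6 - 14))) = 1/((1/22)*(-1/34)*(44 - 306 + 88*(-8))) = 1/((1/22)*(-1/34)*(44 - 306 - 704)) = 1/((1/22)*(-1/34)*(-966)) = 1/(483/374) = 374/483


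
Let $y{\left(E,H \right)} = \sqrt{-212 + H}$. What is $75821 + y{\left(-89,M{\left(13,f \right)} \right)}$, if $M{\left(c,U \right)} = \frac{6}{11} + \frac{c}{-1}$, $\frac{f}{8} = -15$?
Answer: $75821 + \frac{i \sqrt{27159}}{11} \approx 75821.0 + 14.982 i$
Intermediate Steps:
$f = -120$ ($f = 8 \left(-15\right) = -120$)
$M{\left(c,U \right)} = \frac{6}{11} - c$ ($M{\left(c,U \right)} = 6 \cdot \frac{1}{11} + c \left(-1\right) = \frac{6}{11} - c$)
$75821 + y{\left(-89,M{\left(13,f \right)} \right)} = 75821 + \sqrt{-212 + \left(\frac{6}{11} - 13\right)} = 75821 + \sqrt{-212 - \frac{137}{11}} = 75821 + \sqrt{- \frac{2469}{11}} = 75821 + \frac{i \sqrt{27159}}{11}$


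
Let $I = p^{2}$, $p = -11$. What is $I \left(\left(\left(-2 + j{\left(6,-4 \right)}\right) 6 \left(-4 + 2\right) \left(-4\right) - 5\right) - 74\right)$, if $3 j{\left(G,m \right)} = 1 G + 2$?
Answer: $-5687$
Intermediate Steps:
$j{\left(G,m \right)} = \frac{2}{3} + \frac{G}{3}$ ($j{\left(G,m \right)} = \frac{1 G + 2}{3} = \frac{G + 2}{3} = \frac{2 + G}{3} = \frac{2}{3} + \frac{G}{3}$)
$I = 121$ ($I = \left(-11\right)^{2} = 121$)
$I \left(\left(\left(-2 + j{\left(6,-4 \right)}\right) 6 \left(-4 + 2\right) \left(-4\right) - 5\right) - 74\right) = 121 \left(\left(\left(-2 + \left(\frac{2}{3} + \frac{1}{3} \cdot 6\right)\right) 6 \left(-4 + 2\right) \left(-4\right) - 5\right) - 74\right) = 121 \left(\left(\left(-2 + \left(\frac{2}{3} + 2\right)\right) 6 \left(-2\right) \left(-4\right) - 5\right) - 74\right) = 121 \left(\left(\left(-2 + \frac{8}{3}\right) 6 \left(-2\right) \left(-4\right) - 5\right) - 74\right) = 121 \left(\left(\frac{2}{3} \cdot 6 \left(-2\right) \left(-4\right) - 5\right) - 74\right) = 121 \left(\left(4 \left(-2\right) \left(-4\right) - 5\right) - 74\right) = 121 \left(\left(\left(-8\right) \left(-4\right) - 5\right) - 74\right) = 121 \left(\left(32 - 5\right) - 74\right) = 121 \left(27 - 74\right) = 121 \left(-47\right) = -5687$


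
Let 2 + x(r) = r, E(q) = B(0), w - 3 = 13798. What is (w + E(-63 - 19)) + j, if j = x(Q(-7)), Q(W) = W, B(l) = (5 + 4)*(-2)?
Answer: 13774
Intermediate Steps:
w = 13801 (w = 3 + 13798 = 13801)
B(l) = -18 (B(l) = 9*(-2) = -18)
E(q) = -18
x(r) = -2 + r
j = -9 (j = -2 - 7 = -9)
(w + E(-63 - 19)) + j = (13801 - 18) - 9 = 13783 - 9 = 13774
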